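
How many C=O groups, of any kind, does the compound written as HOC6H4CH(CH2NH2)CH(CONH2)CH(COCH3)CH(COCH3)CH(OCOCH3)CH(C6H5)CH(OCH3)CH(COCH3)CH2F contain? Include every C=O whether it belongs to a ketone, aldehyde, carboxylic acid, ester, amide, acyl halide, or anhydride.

CH(CONH2): amide, 1 C=O (running total 1).
CH(COCH3): ketone, 1 C=O (running total 2).
CH(COCH3): ketone, 1 C=O (running total 3).
CH(OCOCH3): ester, 1 C=O (running total 4).
CH(COCH3): ketone, 1 C=O (running total 5).

5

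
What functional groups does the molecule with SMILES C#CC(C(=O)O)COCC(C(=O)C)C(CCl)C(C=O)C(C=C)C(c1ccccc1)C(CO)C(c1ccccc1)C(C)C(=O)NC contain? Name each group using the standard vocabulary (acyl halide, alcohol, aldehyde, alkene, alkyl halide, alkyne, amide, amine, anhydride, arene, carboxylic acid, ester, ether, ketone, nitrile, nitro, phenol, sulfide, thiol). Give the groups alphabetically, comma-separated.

C≡C triple bond → alkyne.
pendant –COOH: carbonyl C bonded to C and –OH → carboxylic acid.
C–O–C with sp³ carbons on both sides and no adjacent C=O → ether.
pendant –COCH3: carbonyl C bonded to two carbons → ketone.
pendant –CH2X: halogen on sp³ carbon → alkyl halide.
pendant –CHO: carbonyl C bonded to C and H → aldehyde.
pendant –CH=CH2: C=C double bond → alkene.
pendant –C6H5: benzene ring → arene.
pendant –CH2OH on an sp³ backbone C → alcohol.
pendant –C6H5: benzene ring → arene.
–C(=O)NHCH3: carbonyl C bonded to C and to N → amide (the N is not an amine).

alcohol, aldehyde, alkene, alkyl halide, alkyne, amide, arene, carboxylic acid, ether, ketone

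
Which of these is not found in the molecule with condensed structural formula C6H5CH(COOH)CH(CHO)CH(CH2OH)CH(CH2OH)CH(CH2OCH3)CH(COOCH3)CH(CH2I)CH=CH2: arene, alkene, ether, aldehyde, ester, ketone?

ketone

aldehyde: present (CH(CHO) — pendant –CHO: carbonyl C bonded to C and H → aldehyde).
ester: present (CH(COOCH3) — pendant –COOCH3: carbonyl C bonded to C and –OCH3 → ester).
ether: present (CH(CH2OCH3) — pendant –CH2OCH3: C–O–C linkage → ether).
arene: present (C6H5 — C6H5– phenyl ring → arene).
alkene: present (CH=CH2 — C=C double bond → alkene).
ketone: absent. In CH(COOCH3), the C=O is bonded to an –O–C group, which defines an ester, not a ketone. In CH(COOH), the C=O bears an –OH, making it a carboxylic acid rather than a ketone. In CH(CHO), the carbonyl carbon carries an H, so it is an aldehyde, not a ketone.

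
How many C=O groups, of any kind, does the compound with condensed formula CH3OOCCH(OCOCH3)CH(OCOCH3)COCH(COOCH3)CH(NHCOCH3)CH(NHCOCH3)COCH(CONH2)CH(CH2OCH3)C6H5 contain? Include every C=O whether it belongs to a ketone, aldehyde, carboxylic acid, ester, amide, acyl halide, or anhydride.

CH3OOC: ester, 1 C=O (running total 1).
CH(OCOCH3): ester, 1 C=O (running total 2).
CH(OCOCH3): ester, 1 C=O (running total 3).
CO: ketone, 1 C=O (running total 4).
CH(COOCH3): ester, 1 C=O (running total 5).
CH(NHCOCH3): amide, 1 C=O (running total 6).
CH(NHCOCH3): amide, 1 C=O (running total 7).
CO: ketone, 1 C=O (running total 8).
CH(CONH2): amide, 1 C=O (running total 9).

9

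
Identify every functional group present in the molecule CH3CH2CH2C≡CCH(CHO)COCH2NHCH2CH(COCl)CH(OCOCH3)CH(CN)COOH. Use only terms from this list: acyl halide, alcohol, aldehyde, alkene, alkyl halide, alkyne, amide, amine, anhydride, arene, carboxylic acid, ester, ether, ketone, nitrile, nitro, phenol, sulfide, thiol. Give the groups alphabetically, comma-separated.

acyl halide, aldehyde, alkyne, amine, carboxylic acid, ester, ketone, nitrile

Taking each segment in turn:
  C≡C: C≡C triple bond → alkyne.
  CH(CHO): pendant –CHO: carbonyl C bonded to C and H → aldehyde.
  CO: –C(=O)– with carbon on both sides → ketone.
  CH2NHCH2: C–N–C with sp³ carbons and no adjacent C=O → amine (secondary).
  CH(COCl): pendant –C(=O)X: carbonyl C bonded to C and halogen → acyl halide.
  CH(OCOCH3): pendant –OC(=O)CH3: an acyloxy group → ester.
  CH(CN): pendant –C≡N: nitrile.
  COOH: –COOH: carbonyl C bonded to –OH and C → carboxylic acid (the –OH is not a separate alcohol).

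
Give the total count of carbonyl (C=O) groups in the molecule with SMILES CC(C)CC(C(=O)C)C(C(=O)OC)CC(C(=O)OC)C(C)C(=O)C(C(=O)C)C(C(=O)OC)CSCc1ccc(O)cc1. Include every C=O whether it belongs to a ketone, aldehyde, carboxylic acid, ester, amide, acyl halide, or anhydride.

CH(COCH3): ketone, 1 C=O (running total 1).
CH(COOCH3): ester, 1 C=O (running total 2).
CH(COOCH3): ester, 1 C=O (running total 3).
CO: ketone, 1 C=O (running total 4).
CH(COCH3): ketone, 1 C=O (running total 5).
CH(COOCH3): ester, 1 C=O (running total 6).

6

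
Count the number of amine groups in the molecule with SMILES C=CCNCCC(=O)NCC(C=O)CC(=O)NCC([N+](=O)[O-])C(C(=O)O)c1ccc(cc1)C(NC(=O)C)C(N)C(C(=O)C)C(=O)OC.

2

Working along the chain:
  CH2=CH: C=C double bond → alkene.
  CH2NHCH2: C–N–C with sp³ carbons and no adjacent C=O → amine (secondary).
  CH2CONHCH2: –C(=O)–N– linkage → amide (the N is not an amine).
  CH(CHO): pendant –CHO: carbonyl C bonded to C and H → aldehyde.
  CH2CONHCH2: –C(=O)–N– linkage → amide (the N is not an amine).
  CH(NO2): –NO2 on an sp³ carbon → nitro (the N=O is not a carbonyl).
  CH(COOH): pendant –COOH: carbonyl C bonded to C and –OH → carboxylic acid.
  C6H4: para-disubstituted benzene ring → arene.
  CH(NHCOCH3): pendant –NHC(=O)CH3: N bonded to a carbonyl → amide (not amine).
  CH(NH2): –NH2 on an sp³ carbon with no adjacent C=O → amine.
  CH(COCH3): pendant –COCH3: carbonyl C bonded to two carbons → ketone.
  COOCH3: –C(=O)OCH3: carbonyl C bonded to C and to –OCH3 → ester (not ketone + ether).
Amine appears at: CH2NHCH2, CH(NH2) → 2.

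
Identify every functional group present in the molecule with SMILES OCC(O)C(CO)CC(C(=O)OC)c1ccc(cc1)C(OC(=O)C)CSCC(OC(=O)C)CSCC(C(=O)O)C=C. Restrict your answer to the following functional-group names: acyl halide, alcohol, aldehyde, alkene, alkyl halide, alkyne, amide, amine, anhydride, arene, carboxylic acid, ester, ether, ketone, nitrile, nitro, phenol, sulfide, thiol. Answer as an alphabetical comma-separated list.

HO– on an sp³ carbon → alcohol.
–OH on an sp³ carbon → alcohol (secondary).
pendant –CH2OH on an sp³ backbone C → alcohol.
pendant –COOCH3: carbonyl C bonded to C and –OCH3 → ester.
para-disubstituted benzene ring → arene.
pendant –OC(=O)CH3: an acyloxy group → ester.
C–S–C linkage → sulfide (thioether).
pendant –OC(=O)CH3: an acyloxy group → ester.
C–S–C linkage → sulfide (thioether).
pendant –COOH: carbonyl C bonded to C and –OH → carboxylic acid.
C=C double bond → alkene.

alcohol, alkene, arene, carboxylic acid, ester, sulfide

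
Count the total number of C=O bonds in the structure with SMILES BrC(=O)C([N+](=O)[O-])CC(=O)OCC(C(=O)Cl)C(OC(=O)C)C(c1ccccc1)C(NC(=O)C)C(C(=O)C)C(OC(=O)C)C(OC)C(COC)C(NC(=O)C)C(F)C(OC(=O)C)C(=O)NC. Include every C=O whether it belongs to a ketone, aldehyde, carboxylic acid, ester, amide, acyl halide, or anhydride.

10

BrCO: acyl halide, 1 C=O (running total 1).
CH2COOCH2: ester, 1 C=O (running total 2).
CH(COCl): acyl halide, 1 C=O (running total 3).
CH(OCOCH3): ester, 1 C=O (running total 4).
CH(NHCOCH3): amide, 1 C=O (running total 5).
CH(COCH3): ketone, 1 C=O (running total 6).
CH(OCOCH3): ester, 1 C=O (running total 7).
CH(NHCOCH3): amide, 1 C=O (running total 8).
CH(OCOCH3): ester, 1 C=O (running total 9).
CONHCH3: amide, 1 C=O (running total 10).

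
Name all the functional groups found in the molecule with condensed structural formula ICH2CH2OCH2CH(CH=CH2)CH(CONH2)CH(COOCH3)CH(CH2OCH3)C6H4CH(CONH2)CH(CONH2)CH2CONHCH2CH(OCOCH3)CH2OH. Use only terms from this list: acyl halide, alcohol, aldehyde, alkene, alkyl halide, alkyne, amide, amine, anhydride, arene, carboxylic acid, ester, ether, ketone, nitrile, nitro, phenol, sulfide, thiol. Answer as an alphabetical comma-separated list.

alcohol, alkene, alkyl halide, amide, arene, ester, ether

Taking each segment in turn:
  ICH2: halogen on an sp³ carbon → alkyl halide.
  CH2OCH2: C–O–C with sp³ carbons on both sides and no adjacent C=O → ether.
  CH(CH=CH2): pendant –CH=CH2: C=C double bond → alkene.
  CH(CONH2): pendant –CONH2: carbonyl C bonded to C and N → amide.
  CH(COOCH3): pendant –COOCH3: carbonyl C bonded to C and –OCH3 → ester.
  CH(CH2OCH3): pendant –CH2OCH3: C–O–C linkage → ether.
  C6H4: para-disubstituted benzene ring → arene.
  CH(CONH2): pendant –CONH2: carbonyl C bonded to C and N → amide.
  CH(CONH2): pendant –CONH2: carbonyl C bonded to C and N → amide.
  CH2CONHCH2: –C(=O)–N– linkage → amide (the N is not an amine).
  CH(OCOCH3): pendant –OC(=O)CH3: an acyloxy group → ester.
  CH2OH: –OH on an sp³ carbon → alcohol.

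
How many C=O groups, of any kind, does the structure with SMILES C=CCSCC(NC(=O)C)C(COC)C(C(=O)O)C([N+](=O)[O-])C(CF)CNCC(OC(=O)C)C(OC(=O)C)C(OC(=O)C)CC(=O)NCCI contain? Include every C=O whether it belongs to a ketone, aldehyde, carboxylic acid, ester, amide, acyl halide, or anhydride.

CH(NHCOCH3): amide, 1 C=O (running total 1).
CH(COOH): carboxylic acid, 1 C=O (running total 2).
CH(OCOCH3): ester, 1 C=O (running total 3).
CH(OCOCH3): ester, 1 C=O (running total 4).
CH(OCOCH3): ester, 1 C=O (running total 5).
CH2CONHCH2: amide, 1 C=O (running total 6).

6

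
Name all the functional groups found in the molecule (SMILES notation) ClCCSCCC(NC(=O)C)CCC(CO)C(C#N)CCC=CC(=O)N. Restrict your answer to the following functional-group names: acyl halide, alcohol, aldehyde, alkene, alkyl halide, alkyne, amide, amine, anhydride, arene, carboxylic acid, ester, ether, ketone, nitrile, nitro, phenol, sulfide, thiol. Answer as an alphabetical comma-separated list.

Taking each segment in turn:
  ClCH2: halogen on an sp³ carbon → alkyl halide.
  CH2SCH2: C–S–C linkage → sulfide (thioether).
  CH(NHCOCH3): pendant –NHC(=O)CH3: N bonded to a carbonyl → amide (not amine).
  CH(CH2OH): pendant –CH2OH on an sp³ backbone C → alcohol.
  CH(CN): pendant –C≡N: nitrile.
  CH=CH: C=C double bond → alkene.
  CONH2: –C(=O)NH2: carbonyl C bonded to C and to N → amide (the N is not a separate amine).

alcohol, alkene, alkyl halide, amide, nitrile, sulfide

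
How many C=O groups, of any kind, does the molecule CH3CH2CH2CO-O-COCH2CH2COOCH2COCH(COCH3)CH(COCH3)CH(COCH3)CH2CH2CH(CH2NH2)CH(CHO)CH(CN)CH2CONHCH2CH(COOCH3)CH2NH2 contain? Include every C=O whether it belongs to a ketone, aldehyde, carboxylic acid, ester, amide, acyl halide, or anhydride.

10

CH2CO-O-COCH2: anhydride, 2 C=O (running total 2).
CH2COOCH2: ester, 1 C=O (running total 3).
CO: ketone, 1 C=O (running total 4).
CH(COCH3): ketone, 1 C=O (running total 5).
CH(COCH3): ketone, 1 C=O (running total 6).
CH(COCH3): ketone, 1 C=O (running total 7).
CH(CHO): aldehyde, 1 C=O (running total 8).
CH2CONHCH2: amide, 1 C=O (running total 9).
CH(COOCH3): ester, 1 C=O (running total 10).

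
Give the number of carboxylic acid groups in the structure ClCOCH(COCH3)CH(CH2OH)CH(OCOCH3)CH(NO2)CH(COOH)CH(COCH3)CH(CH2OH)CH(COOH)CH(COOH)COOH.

–C(=O)Cl: carbonyl C bonded to C and to a halogen → acyl halide (not alkyl halide).
pendant –COCH3: carbonyl C bonded to two carbons → ketone.
pendant –CH2OH on an sp³ backbone C → alcohol.
pendant –OC(=O)CH3: an acyloxy group → ester.
–NO2 on an sp³ carbon → nitro (the N=O is not a carbonyl).
pendant –COOH: carbonyl C bonded to C and –OH → carboxylic acid.
pendant –COCH3: carbonyl C bonded to two carbons → ketone.
pendant –CH2OH on an sp³ backbone C → alcohol.
pendant –COOH: carbonyl C bonded to C and –OH → carboxylic acid.
pendant –COOH: carbonyl C bonded to C and –OH → carboxylic acid.
–COOH: carbonyl C bonded to –OH and C → carboxylic acid (the –OH is not a separate alcohol).
Carboxylic acid appears at: CH(COOH), CH(COOH), CH(COOH), COOH → 4.

4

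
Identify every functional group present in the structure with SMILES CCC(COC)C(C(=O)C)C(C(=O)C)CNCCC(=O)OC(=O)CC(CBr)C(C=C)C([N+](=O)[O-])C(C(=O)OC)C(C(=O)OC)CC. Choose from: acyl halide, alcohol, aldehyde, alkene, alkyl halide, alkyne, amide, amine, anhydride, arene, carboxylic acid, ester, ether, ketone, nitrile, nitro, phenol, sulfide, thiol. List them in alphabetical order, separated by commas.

alkene, alkyl halide, amine, anhydride, ester, ether, ketone, nitro

pendant –CH2OCH3: C–O–C linkage → ether.
pendant –COCH3: carbonyl C bonded to two carbons → ketone.
pendant –COCH3: carbonyl C bonded to two carbons → ketone.
C–N–C with sp³ carbons and no adjacent C=O → amine (secondary).
two acyl groups sharing one oxygen, –C(=O)–O–C(=O)– → anhydride.
pendant –CH2X: halogen on sp³ carbon → alkyl halide.
pendant –CH=CH2: C=C double bond → alkene.
–NO2 on an sp³ carbon → nitro (the N=O is not a carbonyl).
pendant –COOCH3: carbonyl C bonded to C and –OCH3 → ester.
pendant –COOCH3: carbonyl C bonded to C and –OCH3 → ester.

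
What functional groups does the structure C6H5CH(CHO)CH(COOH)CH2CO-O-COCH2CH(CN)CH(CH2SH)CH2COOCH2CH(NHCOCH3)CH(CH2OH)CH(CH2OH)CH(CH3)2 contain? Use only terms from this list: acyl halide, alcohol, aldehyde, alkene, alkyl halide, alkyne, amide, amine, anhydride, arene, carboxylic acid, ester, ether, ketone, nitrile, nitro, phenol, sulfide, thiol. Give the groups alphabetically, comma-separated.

alcohol, aldehyde, amide, anhydride, arene, carboxylic acid, ester, nitrile, thiol

Reading the structure from left to right:
  C6H5: C6H5– phenyl ring → arene.
  CH(CHO): pendant –CHO: carbonyl C bonded to C and H → aldehyde.
  CH(COOH): pendant –COOH: carbonyl C bonded to C and –OH → carboxylic acid.
  CH2CO-O-COCH2: two acyl groups sharing one oxygen, –C(=O)–O–C(=O)– → anhydride.
  CH(CN): pendant –C≡N: nitrile.
  CH(CH2SH): pendant –CH2SH → thiol.
  CH2COOCH2: –C(=O)–O–C with C on the carbonyl side → ester.
  CH(NHCOCH3): pendant –NHC(=O)CH3: N bonded to a carbonyl → amide (not amine).
  CH(CH2OH): pendant –CH2OH on an sp³ backbone C → alcohol.
  CH(CH2OH): pendant –CH2OH on an sp³ backbone C → alcohol.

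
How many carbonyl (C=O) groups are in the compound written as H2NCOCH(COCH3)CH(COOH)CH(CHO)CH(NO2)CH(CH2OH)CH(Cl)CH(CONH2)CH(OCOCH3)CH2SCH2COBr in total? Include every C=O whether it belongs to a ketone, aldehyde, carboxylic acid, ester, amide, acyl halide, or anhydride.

H2NCO: amide, 1 C=O (running total 1).
CH(COCH3): ketone, 1 C=O (running total 2).
CH(COOH): carboxylic acid, 1 C=O (running total 3).
CH(CHO): aldehyde, 1 C=O (running total 4).
CH(CONH2): amide, 1 C=O (running total 5).
CH(OCOCH3): ester, 1 C=O (running total 6).
COBr: acyl halide, 1 C=O (running total 7).

7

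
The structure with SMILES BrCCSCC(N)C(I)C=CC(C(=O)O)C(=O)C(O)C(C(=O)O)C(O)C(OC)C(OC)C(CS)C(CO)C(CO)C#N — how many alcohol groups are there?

Working along the chain:
  BrCH2: halogen on an sp³ carbon → alkyl halide.
  CH2SCH2: C–S–C linkage → sulfide (thioether).
  CH(NH2): –NH2 on an sp³ carbon with no adjacent C=O → amine.
  CH(I): halogen on an sp³ carbon → alkyl halide.
  CH=CH: C=C double bond → alkene.
  CH(COOH): pendant –COOH: carbonyl C bonded to C and –OH → carboxylic acid.
  CO: –C(=O)– with carbon on both sides → ketone.
  CH(OH): –OH on an sp³ carbon → alcohol (secondary).
  CH(COOH): pendant –COOH: carbonyl C bonded to C and –OH → carboxylic acid.
  CH(OH): –OH on an sp³ carbon → alcohol (secondary).
  CH(OCH3): pendant –OCH3: C–O–C with sp³ C, no adjacent C=O → ether.
  CH(OCH3): pendant –OCH3: C–O–C with sp³ C, no adjacent C=O → ether.
  CH(CH2SH): pendant –CH2SH → thiol.
  CH(CH2OH): pendant –CH2OH on an sp³ backbone C → alcohol.
  CH(CH2OH): pendant –CH2OH on an sp³ backbone C → alcohol.
  CN: –C≡N: carbon triple-bonded to nitrogen → nitrile.
Alcohol appears at: CH(OH), CH(OH), CH(CH2OH), CH(CH2OH) → 4.

4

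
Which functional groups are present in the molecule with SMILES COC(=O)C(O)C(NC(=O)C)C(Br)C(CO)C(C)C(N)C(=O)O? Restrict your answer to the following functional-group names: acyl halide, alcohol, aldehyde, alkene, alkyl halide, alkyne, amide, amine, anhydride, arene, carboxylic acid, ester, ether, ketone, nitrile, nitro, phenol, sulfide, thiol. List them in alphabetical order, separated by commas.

CH3O–C(=O)–: carbonyl C bonded to C and to –OCH3 → ester (not ketone + ether).
–OH on an sp³ carbon → alcohol (secondary).
pendant –NHC(=O)CH3: N bonded to a carbonyl → amide (not amine).
halogen on an sp³ carbon → alkyl halide.
pendant –CH2OH on an sp³ backbone C → alcohol.
–NH2 on an sp³ carbon with no adjacent C=O → amine.
–COOH: carbonyl C bonded to –OH and C → carboxylic acid (the –OH is not a separate alcohol).

alcohol, alkyl halide, amide, amine, carboxylic acid, ester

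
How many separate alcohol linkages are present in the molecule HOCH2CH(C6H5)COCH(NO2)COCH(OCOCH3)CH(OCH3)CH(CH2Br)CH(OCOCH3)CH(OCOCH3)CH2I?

1

Taking each segment in turn:
  HOCH2: HO– on an sp³ carbon → alcohol.
  CH(C6H5): pendant –C6H5: benzene ring → arene.
  CO: –C(=O)– with carbon on both sides → ketone.
  CH(NO2): –NO2 on an sp³ carbon → nitro (the N=O is not a carbonyl).
  CO: –C(=O)– with carbon on both sides → ketone.
  CH(OCOCH3): pendant –OC(=O)CH3: an acyloxy group → ester.
  CH(OCH3): pendant –OCH3: C–O–C with sp³ C, no adjacent C=O → ether.
  CH(CH2Br): pendant –CH2X: halogen on sp³ carbon → alkyl halide.
  CH(OCOCH3): pendant –OC(=O)CH3: an acyloxy group → ester.
  CH(OCOCH3): pendant –OC(=O)CH3: an acyloxy group → ester.
  CH2I: halogen on an sp³ carbon → alkyl halide.
Alcohol appears at: HOCH2 → 1.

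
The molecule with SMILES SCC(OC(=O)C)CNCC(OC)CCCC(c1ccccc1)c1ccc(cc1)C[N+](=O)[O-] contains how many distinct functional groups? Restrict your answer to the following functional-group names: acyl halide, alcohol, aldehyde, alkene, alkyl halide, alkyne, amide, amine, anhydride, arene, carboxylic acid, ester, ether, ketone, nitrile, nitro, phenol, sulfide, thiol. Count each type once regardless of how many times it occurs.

6

–SH on an sp³ carbon → thiol.
pendant –OC(=O)CH3: an acyloxy group → ester.
C–N–C with sp³ carbons and no adjacent C=O → amine (secondary).
pendant –OCH3: C–O–C with sp³ C, no adjacent C=O → ether.
pendant –C6H5: benzene ring → arene.
para-disubstituted benzene ring → arene.
–NO2 on carbon → nitro group.
Distinct types present: amine, arene, ester, ether, nitro, thiol.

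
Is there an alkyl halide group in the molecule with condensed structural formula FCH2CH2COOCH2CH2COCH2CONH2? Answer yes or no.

halogen on an sp³ carbon → alkyl halide.
–C(=O)–O–C with C on the carbonyl side → ester.
–C(=O)– with carbon on both sides → ketone.
–C(=O)NH2: carbonyl C bonded to C and to N → amide (the N is not a separate amine).
The FCH2 segment supplies the alkyl halide: halogen on an sp³ carbon → alkyl halide.

yes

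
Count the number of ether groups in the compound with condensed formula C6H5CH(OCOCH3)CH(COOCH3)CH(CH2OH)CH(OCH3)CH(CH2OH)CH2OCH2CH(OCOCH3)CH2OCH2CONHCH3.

3

C6H5– phenyl ring → arene.
pendant –OC(=O)CH3: an acyloxy group → ester.
pendant –COOCH3: carbonyl C bonded to C and –OCH3 → ester.
pendant –CH2OH on an sp³ backbone C → alcohol.
pendant –OCH3: C–O–C with sp³ C, no adjacent C=O → ether.
pendant –CH2OH on an sp³ backbone C → alcohol.
C–O–C with sp³ carbons on both sides and no adjacent C=O → ether.
pendant –OC(=O)CH3: an acyloxy group → ester.
C–O–C with sp³ carbons on both sides and no adjacent C=O → ether.
–C(=O)NHCH3: carbonyl C bonded to C and to N → amide (the N is not an amine).
Ether appears at: CH(OCH3), CH2OCH2, CH2OCH2 → 3.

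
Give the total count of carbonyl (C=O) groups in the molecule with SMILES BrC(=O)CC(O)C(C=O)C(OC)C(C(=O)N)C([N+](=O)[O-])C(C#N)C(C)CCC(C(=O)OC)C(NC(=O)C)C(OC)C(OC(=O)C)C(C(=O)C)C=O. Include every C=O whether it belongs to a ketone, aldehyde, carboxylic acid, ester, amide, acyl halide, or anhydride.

8

BrCO: acyl halide, 1 C=O (running total 1).
CH(CHO): aldehyde, 1 C=O (running total 2).
CH(CONH2): amide, 1 C=O (running total 3).
CH(COOCH3): ester, 1 C=O (running total 4).
CH(NHCOCH3): amide, 1 C=O (running total 5).
CH(OCOCH3): ester, 1 C=O (running total 6).
CH(COCH3): ketone, 1 C=O (running total 7).
CHO: aldehyde, 1 C=O (running total 8).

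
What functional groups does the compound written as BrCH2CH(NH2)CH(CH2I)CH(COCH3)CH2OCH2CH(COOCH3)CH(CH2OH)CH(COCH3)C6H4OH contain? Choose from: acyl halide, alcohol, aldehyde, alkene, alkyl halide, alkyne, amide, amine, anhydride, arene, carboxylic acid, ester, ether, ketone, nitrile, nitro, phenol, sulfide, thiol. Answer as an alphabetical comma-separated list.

alcohol, alkyl halide, amine, arene, ester, ether, ketone, phenol

Reading the structure from left to right:
  BrCH2: halogen on an sp³ carbon → alkyl halide.
  CH(NH2): –NH2 on an sp³ carbon with no adjacent C=O → amine.
  CH(CH2I): pendant –CH2X: halogen on sp³ carbon → alkyl halide.
  CH(COCH3): pendant –COCH3: carbonyl C bonded to two carbons → ketone.
  CH2OCH2: C–O–C with sp³ carbons on both sides and no adjacent C=O → ether.
  CH(COOCH3): pendant –COOCH3: carbonyl C bonded to C and –OCH3 → ester.
  CH(CH2OH): pendant –CH2OH on an sp³ backbone C → alcohol.
  CH(COCH3): pendant –COCH3: carbonyl C bonded to two carbons → ketone.
  C6H4OH: –OH attached directly to an aromatic ring → phenol (not alcohol); the ring itself is an arene.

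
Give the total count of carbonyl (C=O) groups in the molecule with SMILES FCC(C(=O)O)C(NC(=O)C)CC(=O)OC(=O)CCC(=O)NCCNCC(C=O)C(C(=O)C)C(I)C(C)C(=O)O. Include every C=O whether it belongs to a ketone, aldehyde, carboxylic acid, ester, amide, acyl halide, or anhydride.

8

CH(COOH): carboxylic acid, 1 C=O (running total 1).
CH(NHCOCH3): amide, 1 C=O (running total 2).
CH2CO-O-COCH2: anhydride, 2 C=O (running total 4).
CH2CONHCH2: amide, 1 C=O (running total 5).
CH(CHO): aldehyde, 1 C=O (running total 6).
CH(COCH3): ketone, 1 C=O (running total 7).
COOH: carboxylic acid, 1 C=O (running total 8).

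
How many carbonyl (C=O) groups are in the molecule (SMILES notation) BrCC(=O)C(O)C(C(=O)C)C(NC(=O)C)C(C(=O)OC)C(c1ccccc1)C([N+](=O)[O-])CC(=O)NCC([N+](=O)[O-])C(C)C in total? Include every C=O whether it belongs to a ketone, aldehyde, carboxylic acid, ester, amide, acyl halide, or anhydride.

CO: ketone, 1 C=O (running total 1).
CH(COCH3): ketone, 1 C=O (running total 2).
CH(NHCOCH3): amide, 1 C=O (running total 3).
CH(COOCH3): ester, 1 C=O (running total 4).
CH2CONHCH2: amide, 1 C=O (running total 5).

5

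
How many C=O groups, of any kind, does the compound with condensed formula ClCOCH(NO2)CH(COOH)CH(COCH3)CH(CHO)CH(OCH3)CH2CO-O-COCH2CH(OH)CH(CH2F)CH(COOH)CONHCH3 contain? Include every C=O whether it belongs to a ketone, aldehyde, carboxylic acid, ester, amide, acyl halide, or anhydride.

ClCO: acyl halide, 1 C=O (running total 1).
CH(COOH): carboxylic acid, 1 C=O (running total 2).
CH(COCH3): ketone, 1 C=O (running total 3).
CH(CHO): aldehyde, 1 C=O (running total 4).
CH2CO-O-COCH2: anhydride, 2 C=O (running total 6).
CH(COOH): carboxylic acid, 1 C=O (running total 7).
CONHCH3: amide, 1 C=O (running total 8).

8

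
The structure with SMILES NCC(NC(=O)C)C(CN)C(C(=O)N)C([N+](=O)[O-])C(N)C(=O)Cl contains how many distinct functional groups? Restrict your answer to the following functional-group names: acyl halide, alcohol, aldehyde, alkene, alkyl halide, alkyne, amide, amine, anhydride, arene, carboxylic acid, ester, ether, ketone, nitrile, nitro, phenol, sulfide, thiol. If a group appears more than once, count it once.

4

Reading the structure from left to right:
  H2NCH2: –NH2 on an sp³ carbon with no adjacent C=O → amine.
  CH(NHCOCH3): pendant –NHC(=O)CH3: N bonded to a carbonyl → amide (not amine).
  CH(CH2NH2): pendant –CH2NH2: N on sp³ C, no adjacent C=O → amine.
  CH(CONH2): pendant –CONH2: carbonyl C bonded to C and N → amide.
  CH(NO2): –NO2 on an sp³ carbon → nitro (the N=O is not a carbonyl).
  CH(NH2): –NH2 on an sp³ carbon with no adjacent C=O → amine.
  COCl: –C(=O)Cl: carbonyl C bonded to C and to a halogen → acyl halide (not alkyl halide).
Distinct types present: acyl halide, amide, amine, nitro.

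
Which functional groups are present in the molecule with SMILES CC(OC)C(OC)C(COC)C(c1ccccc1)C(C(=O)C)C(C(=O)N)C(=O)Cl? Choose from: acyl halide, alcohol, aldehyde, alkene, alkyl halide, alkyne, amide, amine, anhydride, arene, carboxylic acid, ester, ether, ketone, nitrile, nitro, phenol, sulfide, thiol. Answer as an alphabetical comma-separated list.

Working along the chain:
  CH(OCH3): pendant –OCH3: C–O–C with sp³ C, no adjacent C=O → ether.
  CH(OCH3): pendant –OCH3: C–O–C with sp³ C, no adjacent C=O → ether.
  CH(CH2OCH3): pendant –CH2OCH3: C–O–C linkage → ether.
  CH(C6H5): pendant –C6H5: benzene ring → arene.
  CH(COCH3): pendant –COCH3: carbonyl C bonded to two carbons → ketone.
  CH(CONH2): pendant –CONH2: carbonyl C bonded to C and N → amide.
  COCl: –C(=O)Cl: carbonyl C bonded to C and to a halogen → acyl halide (not alkyl halide).

acyl halide, amide, arene, ether, ketone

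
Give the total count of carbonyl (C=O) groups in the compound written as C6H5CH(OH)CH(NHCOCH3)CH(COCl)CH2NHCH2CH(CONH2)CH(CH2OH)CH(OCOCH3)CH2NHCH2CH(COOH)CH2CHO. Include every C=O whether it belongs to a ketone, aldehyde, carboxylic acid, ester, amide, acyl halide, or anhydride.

6

CH(NHCOCH3): amide, 1 C=O (running total 1).
CH(COCl): acyl halide, 1 C=O (running total 2).
CH(CONH2): amide, 1 C=O (running total 3).
CH(OCOCH3): ester, 1 C=O (running total 4).
CH(COOH): carboxylic acid, 1 C=O (running total 5).
CHO: aldehyde, 1 C=O (running total 6).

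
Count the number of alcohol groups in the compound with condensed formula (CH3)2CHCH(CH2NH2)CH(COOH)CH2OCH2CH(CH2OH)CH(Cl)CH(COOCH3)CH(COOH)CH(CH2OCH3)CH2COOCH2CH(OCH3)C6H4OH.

1

Taking each segment in turn:
  CH(CH2NH2): pendant –CH2NH2: N on sp³ C, no adjacent C=O → amine.
  CH(COOH): pendant –COOH: carbonyl C bonded to C and –OH → carboxylic acid.
  CH2OCH2: C–O–C with sp³ carbons on both sides and no adjacent C=O → ether.
  CH(CH2OH): pendant –CH2OH on an sp³ backbone C → alcohol.
  CH(Cl): halogen on an sp³ carbon → alkyl halide.
  CH(COOCH3): pendant –COOCH3: carbonyl C bonded to C and –OCH3 → ester.
  CH(COOH): pendant –COOH: carbonyl C bonded to C and –OH → carboxylic acid.
  CH(CH2OCH3): pendant –CH2OCH3: C–O–C linkage → ether.
  CH2COOCH2: –C(=O)–O–C with C on the carbonyl side → ester.
  CH(OCH3): pendant –OCH3: C–O–C with sp³ C, no adjacent C=O → ether.
  C6H4OH: –OH attached directly to an aromatic ring → phenol (not alcohol); the ring itself is an arene.
Alcohol appears at: CH(CH2OH) → 1.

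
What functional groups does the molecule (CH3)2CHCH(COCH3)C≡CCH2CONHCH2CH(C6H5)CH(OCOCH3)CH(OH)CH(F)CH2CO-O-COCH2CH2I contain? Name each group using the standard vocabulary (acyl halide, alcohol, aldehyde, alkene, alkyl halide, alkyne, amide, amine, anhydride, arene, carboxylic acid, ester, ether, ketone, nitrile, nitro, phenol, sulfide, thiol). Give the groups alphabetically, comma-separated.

Taking each segment in turn:
  CH(COCH3): pendant –COCH3: carbonyl C bonded to two carbons → ketone.
  C≡C: C≡C triple bond → alkyne.
  CH2CONHCH2: –C(=O)–N– linkage → amide (the N is not an amine).
  CH(C6H5): pendant –C6H5: benzene ring → arene.
  CH(OCOCH3): pendant –OC(=O)CH3: an acyloxy group → ester.
  CH(OH): –OH on an sp³ carbon → alcohol (secondary).
  CH(F): halogen on an sp³ carbon → alkyl halide.
  CH2CO-O-COCH2: two acyl groups sharing one oxygen, –C(=O)–O–C(=O)– → anhydride.
  CH2I: halogen on an sp³ carbon → alkyl halide.

alcohol, alkyl halide, alkyne, amide, anhydride, arene, ester, ketone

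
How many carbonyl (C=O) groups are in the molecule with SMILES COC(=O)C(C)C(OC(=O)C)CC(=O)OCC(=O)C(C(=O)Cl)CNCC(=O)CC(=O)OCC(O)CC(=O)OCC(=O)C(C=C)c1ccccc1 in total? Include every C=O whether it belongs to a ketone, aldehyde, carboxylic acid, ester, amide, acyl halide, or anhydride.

CH3OOC: ester, 1 C=O (running total 1).
CH(OCOCH3): ester, 1 C=O (running total 2).
CH2COOCH2: ester, 1 C=O (running total 3).
CO: ketone, 1 C=O (running total 4).
CH(COCl): acyl halide, 1 C=O (running total 5).
CO: ketone, 1 C=O (running total 6).
CH2COOCH2: ester, 1 C=O (running total 7).
CH2COOCH2: ester, 1 C=O (running total 8).
CO: ketone, 1 C=O (running total 9).

9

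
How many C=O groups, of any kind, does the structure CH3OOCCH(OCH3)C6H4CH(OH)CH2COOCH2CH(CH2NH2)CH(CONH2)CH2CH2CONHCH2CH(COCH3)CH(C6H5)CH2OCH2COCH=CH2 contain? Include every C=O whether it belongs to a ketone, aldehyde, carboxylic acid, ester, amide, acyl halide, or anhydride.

CH3OOC: ester, 1 C=O (running total 1).
CH2COOCH2: ester, 1 C=O (running total 2).
CH(CONH2): amide, 1 C=O (running total 3).
CH2CONHCH2: amide, 1 C=O (running total 4).
CH(COCH3): ketone, 1 C=O (running total 5).
CO: ketone, 1 C=O (running total 6).

6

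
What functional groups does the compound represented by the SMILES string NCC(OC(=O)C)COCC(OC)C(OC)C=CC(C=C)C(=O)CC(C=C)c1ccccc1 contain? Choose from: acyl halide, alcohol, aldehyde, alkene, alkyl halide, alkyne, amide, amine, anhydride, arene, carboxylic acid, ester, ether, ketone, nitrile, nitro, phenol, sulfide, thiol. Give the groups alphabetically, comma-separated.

Reading the structure from left to right:
  H2NCH2: –NH2 on an sp³ carbon with no adjacent C=O → amine.
  CH(OCOCH3): pendant –OC(=O)CH3: an acyloxy group → ester.
  CH2OCH2: C–O–C with sp³ carbons on both sides and no adjacent C=O → ether.
  CH(OCH3): pendant –OCH3: C–O–C with sp³ C, no adjacent C=O → ether.
  CH(OCH3): pendant –OCH3: C–O–C with sp³ C, no adjacent C=O → ether.
  CH=CH: C=C double bond → alkene.
  CH(CH=CH2): pendant –CH=CH2: C=C double bond → alkene.
  CO: –C(=O)– with carbon on both sides → ketone.
  CH(CH=CH2): pendant –CH=CH2: C=C double bond → alkene.
  C6H5: –C6H5 phenyl ring → arene.

alkene, amine, arene, ester, ether, ketone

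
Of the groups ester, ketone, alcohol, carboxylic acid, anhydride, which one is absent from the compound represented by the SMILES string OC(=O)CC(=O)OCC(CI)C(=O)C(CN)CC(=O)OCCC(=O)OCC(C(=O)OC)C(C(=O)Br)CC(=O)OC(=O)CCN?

alcohol

ester: present (CH2COOCH2 — –C(=O)–O–C with C on the carbonyl side → ester).
carboxylic acid: present (HOOC — –COOH: carbonyl C bonded to –OH and C → carboxylic acid (the –OH is not a separate alcohol)).
anhydride: present (CH2CO-O-COCH2 — two acyl groups sharing one oxygen, –C(=O)–O–C(=O)– → anhydride).
ketone: present (CO — –C(=O)– with carbon on both sides → ketone).
alcohol: absent. In HOOC, the –OH sits on a carbonyl carbon, making it part of a carboxylic acid, not an alcohol.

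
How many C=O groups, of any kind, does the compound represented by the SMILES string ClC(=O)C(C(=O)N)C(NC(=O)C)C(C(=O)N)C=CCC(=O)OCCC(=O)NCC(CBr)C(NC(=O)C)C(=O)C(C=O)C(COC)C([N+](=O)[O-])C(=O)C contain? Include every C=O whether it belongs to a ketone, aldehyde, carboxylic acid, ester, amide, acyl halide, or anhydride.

10

ClCO: acyl halide, 1 C=O (running total 1).
CH(CONH2): amide, 1 C=O (running total 2).
CH(NHCOCH3): amide, 1 C=O (running total 3).
CH(CONH2): amide, 1 C=O (running total 4).
CH2COOCH2: ester, 1 C=O (running total 5).
CH2CONHCH2: amide, 1 C=O (running total 6).
CH(NHCOCH3): amide, 1 C=O (running total 7).
CO: ketone, 1 C=O (running total 8).
CH(CHO): aldehyde, 1 C=O (running total 9).
CO: ketone, 1 C=O (running total 10).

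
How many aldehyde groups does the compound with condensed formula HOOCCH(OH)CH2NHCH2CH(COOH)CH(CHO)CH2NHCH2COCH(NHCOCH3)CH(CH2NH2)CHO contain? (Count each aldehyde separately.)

2

–COOH: carbonyl C bonded to –OH and C → carboxylic acid (the –OH is not a separate alcohol).
–OH on an sp³ carbon → alcohol (secondary).
C–N–C with sp³ carbons and no adjacent C=O → amine (secondary).
pendant –COOH: carbonyl C bonded to C and –OH → carboxylic acid.
pendant –CHO: carbonyl C bonded to C and H → aldehyde.
C–N–C with sp³ carbons and no adjacent C=O → amine (secondary).
–C(=O)– with carbon on both sides → ketone.
pendant –NHC(=O)CH3: N bonded to a carbonyl → amide (not amine).
pendant –CH2NH2: N on sp³ C, no adjacent C=O → amine.
terminal –CHO: carbonyl C bonded to H and C → aldehyde.
Aldehyde appears at: CH(CHO), CHO → 2.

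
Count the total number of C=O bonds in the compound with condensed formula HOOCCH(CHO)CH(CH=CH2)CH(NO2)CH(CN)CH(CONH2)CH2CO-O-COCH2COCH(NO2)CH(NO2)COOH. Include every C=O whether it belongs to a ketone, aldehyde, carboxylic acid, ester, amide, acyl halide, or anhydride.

HOOC: carboxylic acid, 1 C=O (running total 1).
CH(CHO): aldehyde, 1 C=O (running total 2).
CH(CONH2): amide, 1 C=O (running total 3).
CH2CO-O-COCH2: anhydride, 2 C=O (running total 5).
CO: ketone, 1 C=O (running total 6).
COOH: carboxylic acid, 1 C=O (running total 7).

7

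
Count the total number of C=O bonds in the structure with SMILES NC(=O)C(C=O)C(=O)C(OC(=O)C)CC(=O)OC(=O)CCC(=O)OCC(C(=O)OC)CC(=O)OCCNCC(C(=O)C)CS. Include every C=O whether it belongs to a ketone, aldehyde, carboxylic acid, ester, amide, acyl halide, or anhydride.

10

H2NCO: amide, 1 C=O (running total 1).
CH(CHO): aldehyde, 1 C=O (running total 2).
CO: ketone, 1 C=O (running total 3).
CH(OCOCH3): ester, 1 C=O (running total 4).
CH2CO-O-COCH2: anhydride, 2 C=O (running total 6).
CH2COOCH2: ester, 1 C=O (running total 7).
CH(COOCH3): ester, 1 C=O (running total 8).
CH2COOCH2: ester, 1 C=O (running total 9).
CH(COCH3): ketone, 1 C=O (running total 10).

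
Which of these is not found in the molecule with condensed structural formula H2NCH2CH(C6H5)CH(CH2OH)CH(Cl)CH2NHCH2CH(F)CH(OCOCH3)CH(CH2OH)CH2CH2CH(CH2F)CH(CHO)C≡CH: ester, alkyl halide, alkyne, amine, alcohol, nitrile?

amine: present (H2NCH2 — –NH2 on an sp³ carbon with no adjacent C=O → amine).
alcohol: present (CH(CH2OH) — pendant –CH2OH on an sp³ backbone C → alcohol).
ester: present (CH(OCOCH3) — pendant –OC(=O)CH3: an acyloxy group → ester).
alkyne: present (C≡CH — C≡C triple bond → alkyne).
alkyl halide: present (CH(Cl) — halogen on an sp³ carbon → alkyl halide).
nitrile: absent. In C≡CH, the triple bond is C≡C, not C≡N.

nitrile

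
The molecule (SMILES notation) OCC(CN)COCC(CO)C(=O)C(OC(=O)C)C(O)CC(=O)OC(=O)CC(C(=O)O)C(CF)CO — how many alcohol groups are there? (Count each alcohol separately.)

4

Taking each segment in turn:
  HOCH2: HO– on an sp³ carbon → alcohol.
  CH(CH2NH2): pendant –CH2NH2: N on sp³ C, no adjacent C=O → amine.
  CH2OCH2: C–O–C with sp³ carbons on both sides and no adjacent C=O → ether.
  CH(CH2OH): pendant –CH2OH on an sp³ backbone C → alcohol.
  CO: –C(=O)– with carbon on both sides → ketone.
  CH(OCOCH3): pendant –OC(=O)CH3: an acyloxy group → ester.
  CH(OH): –OH on an sp³ carbon → alcohol (secondary).
  CH2CO-O-COCH2: two acyl groups sharing one oxygen, –C(=O)–O–C(=O)– → anhydride.
  CH(COOH): pendant –COOH: carbonyl C bonded to C and –OH → carboxylic acid.
  CH(CH2F): pendant –CH2X: halogen on sp³ carbon → alkyl halide.
  CH2OH: –OH on an sp³ carbon → alcohol.
Alcohol appears at: HOCH2, CH(CH2OH), CH(OH), CH2OH → 4.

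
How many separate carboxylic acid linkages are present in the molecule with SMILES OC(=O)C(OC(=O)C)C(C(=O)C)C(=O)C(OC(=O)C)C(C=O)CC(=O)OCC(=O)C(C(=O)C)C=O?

Taking each segment in turn:
  HOOC: –COOH: carbonyl C bonded to –OH and C → carboxylic acid (the –OH is not a separate alcohol).
  CH(OCOCH3): pendant –OC(=O)CH3: an acyloxy group → ester.
  CH(COCH3): pendant –COCH3: carbonyl C bonded to two carbons → ketone.
  CO: –C(=O)– with carbon on both sides → ketone.
  CH(OCOCH3): pendant –OC(=O)CH3: an acyloxy group → ester.
  CH(CHO): pendant –CHO: carbonyl C bonded to C and H → aldehyde.
  CH2COOCH2: –C(=O)–O–C with C on the carbonyl side → ester.
  CO: –C(=O)– with carbon on both sides → ketone.
  CH(COCH3): pendant –COCH3: carbonyl C bonded to two carbons → ketone.
  CHO: terminal –CHO: carbonyl C bonded to H and C → aldehyde.
Carboxylic acid appears at: HOOC → 1.

1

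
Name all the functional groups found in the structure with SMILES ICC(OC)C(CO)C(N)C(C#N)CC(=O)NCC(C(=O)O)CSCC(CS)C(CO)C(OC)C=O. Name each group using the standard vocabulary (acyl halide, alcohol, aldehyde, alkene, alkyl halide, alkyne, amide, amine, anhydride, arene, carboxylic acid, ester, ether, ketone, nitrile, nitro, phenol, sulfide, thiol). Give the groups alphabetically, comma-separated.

Reading the structure from left to right:
  ICH2: halogen on an sp³ carbon → alkyl halide.
  CH(OCH3): pendant –OCH3: C–O–C with sp³ C, no adjacent C=O → ether.
  CH(CH2OH): pendant –CH2OH on an sp³ backbone C → alcohol.
  CH(NH2): –NH2 on an sp³ carbon with no adjacent C=O → amine.
  CH(CN): pendant –C≡N: nitrile.
  CH2CONHCH2: –C(=O)–N– linkage → amide (the N is not an amine).
  CH(COOH): pendant –COOH: carbonyl C bonded to C and –OH → carboxylic acid.
  CH2SCH2: C–S–C linkage → sulfide (thioether).
  CH(CH2SH): pendant –CH2SH → thiol.
  CH(CH2OH): pendant –CH2OH on an sp³ backbone C → alcohol.
  CH(OCH3): pendant –OCH3: C–O–C with sp³ C, no adjacent C=O → ether.
  CHO: terminal –CHO: carbonyl C bonded to H and C → aldehyde.

alcohol, aldehyde, alkyl halide, amide, amine, carboxylic acid, ether, nitrile, sulfide, thiol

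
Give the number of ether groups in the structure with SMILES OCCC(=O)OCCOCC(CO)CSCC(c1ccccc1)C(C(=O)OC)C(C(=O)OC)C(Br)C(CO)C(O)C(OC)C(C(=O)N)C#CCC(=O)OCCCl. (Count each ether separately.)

2

Working along the chain:
  HOCH2: HO– on an sp³ carbon → alcohol.
  CH2COOCH2: –C(=O)–O–C with C on the carbonyl side → ester.
  CH2OCH2: C–O–C with sp³ carbons on both sides and no adjacent C=O → ether.
  CH(CH2OH): pendant –CH2OH on an sp³ backbone C → alcohol.
  CH2SCH2: C–S–C linkage → sulfide (thioether).
  CH(C6H5): pendant –C6H5: benzene ring → arene.
  CH(COOCH3): pendant –COOCH3: carbonyl C bonded to C and –OCH3 → ester.
  CH(COOCH3): pendant –COOCH3: carbonyl C bonded to C and –OCH3 → ester.
  CH(Br): halogen on an sp³ carbon → alkyl halide.
  CH(CH2OH): pendant –CH2OH on an sp³ backbone C → alcohol.
  CH(OH): –OH on an sp³ carbon → alcohol (secondary).
  CH(OCH3): pendant –OCH3: C–O–C with sp³ C, no adjacent C=O → ether.
  CH(CONH2): pendant –CONH2: carbonyl C bonded to C and N → amide.
  C≡C: C≡C triple bond → alkyne.
  CH2COOCH2: –C(=O)–O–C with C on the carbonyl side → ester.
  CH2Cl: halogen on an sp³ carbon → alkyl halide.
Ether appears at: CH2OCH2, CH(OCH3) → 2.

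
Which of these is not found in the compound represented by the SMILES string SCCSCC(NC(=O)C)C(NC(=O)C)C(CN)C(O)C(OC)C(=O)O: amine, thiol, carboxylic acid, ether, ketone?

ketone

ether: present (CH(OCH3) — pendant –OCH3: C–O–C with sp³ C, no adjacent C=O → ether).
thiol: present (HSCH2 — –SH on an sp³ carbon → thiol).
amine: present (CH(CH2NH2) — pendant –CH2NH2: N on sp³ C, no adjacent C=O → amine).
carboxylic acid: present (COOH — –COOH: carbonyl C bonded to –OH and C → carboxylic acid (the –OH is not a separate alcohol)).
ketone: absent. In CH(NHCOCH3), the C=O is bonded to nitrogen, which defines an amide, not a ketone. In COOH, the C=O bears an –OH, making it a carboxylic acid rather than a ketone.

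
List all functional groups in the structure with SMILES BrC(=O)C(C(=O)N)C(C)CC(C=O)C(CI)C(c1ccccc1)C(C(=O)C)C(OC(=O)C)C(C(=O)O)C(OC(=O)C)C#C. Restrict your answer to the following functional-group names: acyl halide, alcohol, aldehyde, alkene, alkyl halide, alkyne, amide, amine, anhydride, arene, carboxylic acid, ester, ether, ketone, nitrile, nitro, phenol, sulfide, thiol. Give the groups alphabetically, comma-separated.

acyl halide, aldehyde, alkyl halide, alkyne, amide, arene, carboxylic acid, ester, ketone

–C(=O)Br: carbonyl C bonded to C and to a halogen → acyl halide (not alkyl halide).
pendant –CONH2: carbonyl C bonded to C and N → amide.
pendant –CHO: carbonyl C bonded to C and H → aldehyde.
pendant –CH2X: halogen on sp³ carbon → alkyl halide.
pendant –C6H5: benzene ring → arene.
pendant –COCH3: carbonyl C bonded to two carbons → ketone.
pendant –OC(=O)CH3: an acyloxy group → ester.
pendant –COOH: carbonyl C bonded to C and –OH → carboxylic acid.
pendant –OC(=O)CH3: an acyloxy group → ester.
C≡C triple bond → alkyne.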